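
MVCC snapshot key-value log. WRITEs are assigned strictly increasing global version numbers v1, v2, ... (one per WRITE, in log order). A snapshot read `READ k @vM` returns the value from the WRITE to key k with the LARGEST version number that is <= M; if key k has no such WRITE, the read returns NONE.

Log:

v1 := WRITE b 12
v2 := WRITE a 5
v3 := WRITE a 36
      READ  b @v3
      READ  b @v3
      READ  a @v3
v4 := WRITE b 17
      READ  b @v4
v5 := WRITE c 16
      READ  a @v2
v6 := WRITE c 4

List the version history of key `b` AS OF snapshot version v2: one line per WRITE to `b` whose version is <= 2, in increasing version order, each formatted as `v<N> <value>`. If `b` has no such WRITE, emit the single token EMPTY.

Scan writes for key=b with version <= 2:
  v1 WRITE b 12 -> keep
  v2 WRITE a 5 -> skip
  v3 WRITE a 36 -> skip
  v4 WRITE b 17 -> drop (> snap)
  v5 WRITE c 16 -> skip
  v6 WRITE c 4 -> skip
Collected: [(1, 12)]

Answer: v1 12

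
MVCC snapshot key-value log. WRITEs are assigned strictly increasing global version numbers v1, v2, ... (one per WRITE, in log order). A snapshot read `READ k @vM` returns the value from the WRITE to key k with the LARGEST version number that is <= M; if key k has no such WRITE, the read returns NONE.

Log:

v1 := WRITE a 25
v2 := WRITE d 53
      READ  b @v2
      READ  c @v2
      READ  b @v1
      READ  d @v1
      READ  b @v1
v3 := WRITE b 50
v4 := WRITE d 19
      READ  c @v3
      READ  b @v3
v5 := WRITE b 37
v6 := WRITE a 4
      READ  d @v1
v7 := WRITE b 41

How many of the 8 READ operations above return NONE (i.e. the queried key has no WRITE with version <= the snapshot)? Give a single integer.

Answer: 7

Derivation:
v1: WRITE a=25  (a history now [(1, 25)])
v2: WRITE d=53  (d history now [(2, 53)])
READ b @v2: history=[] -> no version <= 2 -> NONE
READ c @v2: history=[] -> no version <= 2 -> NONE
READ b @v1: history=[] -> no version <= 1 -> NONE
READ d @v1: history=[(2, 53)] -> no version <= 1 -> NONE
READ b @v1: history=[] -> no version <= 1 -> NONE
v3: WRITE b=50  (b history now [(3, 50)])
v4: WRITE d=19  (d history now [(2, 53), (4, 19)])
READ c @v3: history=[] -> no version <= 3 -> NONE
READ b @v3: history=[(3, 50)] -> pick v3 -> 50
v5: WRITE b=37  (b history now [(3, 50), (5, 37)])
v6: WRITE a=4  (a history now [(1, 25), (6, 4)])
READ d @v1: history=[(2, 53), (4, 19)] -> no version <= 1 -> NONE
v7: WRITE b=41  (b history now [(3, 50), (5, 37), (7, 41)])
Read results in order: ['NONE', 'NONE', 'NONE', 'NONE', 'NONE', 'NONE', '50', 'NONE']
NONE count = 7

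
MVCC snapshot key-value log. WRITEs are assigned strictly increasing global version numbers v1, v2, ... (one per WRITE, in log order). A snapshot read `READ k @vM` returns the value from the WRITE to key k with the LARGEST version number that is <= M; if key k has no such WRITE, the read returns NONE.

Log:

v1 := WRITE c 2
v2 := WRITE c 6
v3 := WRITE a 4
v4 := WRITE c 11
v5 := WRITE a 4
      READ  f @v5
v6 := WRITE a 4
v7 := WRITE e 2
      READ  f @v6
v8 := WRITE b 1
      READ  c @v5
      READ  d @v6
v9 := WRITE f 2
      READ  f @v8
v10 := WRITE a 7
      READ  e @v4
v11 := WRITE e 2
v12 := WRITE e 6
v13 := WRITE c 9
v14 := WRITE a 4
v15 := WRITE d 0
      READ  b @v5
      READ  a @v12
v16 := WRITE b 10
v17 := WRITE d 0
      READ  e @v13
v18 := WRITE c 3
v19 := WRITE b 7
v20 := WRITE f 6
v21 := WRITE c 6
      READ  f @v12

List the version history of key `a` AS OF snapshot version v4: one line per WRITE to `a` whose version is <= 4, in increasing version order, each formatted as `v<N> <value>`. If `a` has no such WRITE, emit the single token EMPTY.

Scan writes for key=a with version <= 4:
  v1 WRITE c 2 -> skip
  v2 WRITE c 6 -> skip
  v3 WRITE a 4 -> keep
  v4 WRITE c 11 -> skip
  v5 WRITE a 4 -> drop (> snap)
  v6 WRITE a 4 -> drop (> snap)
  v7 WRITE e 2 -> skip
  v8 WRITE b 1 -> skip
  v9 WRITE f 2 -> skip
  v10 WRITE a 7 -> drop (> snap)
  v11 WRITE e 2 -> skip
  v12 WRITE e 6 -> skip
  v13 WRITE c 9 -> skip
  v14 WRITE a 4 -> drop (> snap)
  v15 WRITE d 0 -> skip
  v16 WRITE b 10 -> skip
  v17 WRITE d 0 -> skip
  v18 WRITE c 3 -> skip
  v19 WRITE b 7 -> skip
  v20 WRITE f 6 -> skip
  v21 WRITE c 6 -> skip
Collected: [(3, 4)]

Answer: v3 4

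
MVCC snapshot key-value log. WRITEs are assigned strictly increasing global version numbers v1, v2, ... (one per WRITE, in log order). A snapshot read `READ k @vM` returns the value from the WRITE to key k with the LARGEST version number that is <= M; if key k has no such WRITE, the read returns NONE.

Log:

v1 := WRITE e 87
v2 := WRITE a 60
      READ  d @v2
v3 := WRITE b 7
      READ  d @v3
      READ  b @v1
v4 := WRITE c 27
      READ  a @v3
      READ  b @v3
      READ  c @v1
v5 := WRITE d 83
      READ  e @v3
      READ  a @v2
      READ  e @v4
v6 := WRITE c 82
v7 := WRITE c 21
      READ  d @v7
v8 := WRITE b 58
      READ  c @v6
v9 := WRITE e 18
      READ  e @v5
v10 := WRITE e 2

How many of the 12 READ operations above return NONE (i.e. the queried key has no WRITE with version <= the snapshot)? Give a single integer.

v1: WRITE e=87  (e history now [(1, 87)])
v2: WRITE a=60  (a history now [(2, 60)])
READ d @v2: history=[] -> no version <= 2 -> NONE
v3: WRITE b=7  (b history now [(3, 7)])
READ d @v3: history=[] -> no version <= 3 -> NONE
READ b @v1: history=[(3, 7)] -> no version <= 1 -> NONE
v4: WRITE c=27  (c history now [(4, 27)])
READ a @v3: history=[(2, 60)] -> pick v2 -> 60
READ b @v3: history=[(3, 7)] -> pick v3 -> 7
READ c @v1: history=[(4, 27)] -> no version <= 1 -> NONE
v5: WRITE d=83  (d history now [(5, 83)])
READ e @v3: history=[(1, 87)] -> pick v1 -> 87
READ a @v2: history=[(2, 60)] -> pick v2 -> 60
READ e @v4: history=[(1, 87)] -> pick v1 -> 87
v6: WRITE c=82  (c history now [(4, 27), (6, 82)])
v7: WRITE c=21  (c history now [(4, 27), (6, 82), (7, 21)])
READ d @v7: history=[(5, 83)] -> pick v5 -> 83
v8: WRITE b=58  (b history now [(3, 7), (8, 58)])
READ c @v6: history=[(4, 27), (6, 82), (7, 21)] -> pick v6 -> 82
v9: WRITE e=18  (e history now [(1, 87), (9, 18)])
READ e @v5: history=[(1, 87), (9, 18)] -> pick v1 -> 87
v10: WRITE e=2  (e history now [(1, 87), (9, 18), (10, 2)])
Read results in order: ['NONE', 'NONE', 'NONE', '60', '7', 'NONE', '87', '60', '87', '83', '82', '87']
NONE count = 4

Answer: 4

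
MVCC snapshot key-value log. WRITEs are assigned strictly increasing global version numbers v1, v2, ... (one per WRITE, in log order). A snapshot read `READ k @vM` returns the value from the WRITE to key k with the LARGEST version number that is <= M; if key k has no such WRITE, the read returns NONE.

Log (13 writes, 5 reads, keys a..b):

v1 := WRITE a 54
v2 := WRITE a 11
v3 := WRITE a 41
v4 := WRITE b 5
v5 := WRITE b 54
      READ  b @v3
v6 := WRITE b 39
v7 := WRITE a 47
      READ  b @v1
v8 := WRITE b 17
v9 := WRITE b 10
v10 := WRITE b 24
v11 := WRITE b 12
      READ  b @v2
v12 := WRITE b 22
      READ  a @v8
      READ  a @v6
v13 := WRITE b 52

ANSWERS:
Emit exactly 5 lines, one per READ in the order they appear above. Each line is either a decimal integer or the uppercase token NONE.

Answer: NONE
NONE
NONE
47
41

Derivation:
v1: WRITE a=54  (a history now [(1, 54)])
v2: WRITE a=11  (a history now [(1, 54), (2, 11)])
v3: WRITE a=41  (a history now [(1, 54), (2, 11), (3, 41)])
v4: WRITE b=5  (b history now [(4, 5)])
v5: WRITE b=54  (b history now [(4, 5), (5, 54)])
READ b @v3: history=[(4, 5), (5, 54)] -> no version <= 3 -> NONE
v6: WRITE b=39  (b history now [(4, 5), (5, 54), (6, 39)])
v7: WRITE a=47  (a history now [(1, 54), (2, 11), (3, 41), (7, 47)])
READ b @v1: history=[(4, 5), (5, 54), (6, 39)] -> no version <= 1 -> NONE
v8: WRITE b=17  (b history now [(4, 5), (5, 54), (6, 39), (8, 17)])
v9: WRITE b=10  (b history now [(4, 5), (5, 54), (6, 39), (8, 17), (9, 10)])
v10: WRITE b=24  (b history now [(4, 5), (5, 54), (6, 39), (8, 17), (9, 10), (10, 24)])
v11: WRITE b=12  (b history now [(4, 5), (5, 54), (6, 39), (8, 17), (9, 10), (10, 24), (11, 12)])
READ b @v2: history=[(4, 5), (5, 54), (6, 39), (8, 17), (9, 10), (10, 24), (11, 12)] -> no version <= 2 -> NONE
v12: WRITE b=22  (b history now [(4, 5), (5, 54), (6, 39), (8, 17), (9, 10), (10, 24), (11, 12), (12, 22)])
READ a @v8: history=[(1, 54), (2, 11), (3, 41), (7, 47)] -> pick v7 -> 47
READ a @v6: history=[(1, 54), (2, 11), (3, 41), (7, 47)] -> pick v3 -> 41
v13: WRITE b=52  (b history now [(4, 5), (5, 54), (6, 39), (8, 17), (9, 10), (10, 24), (11, 12), (12, 22), (13, 52)])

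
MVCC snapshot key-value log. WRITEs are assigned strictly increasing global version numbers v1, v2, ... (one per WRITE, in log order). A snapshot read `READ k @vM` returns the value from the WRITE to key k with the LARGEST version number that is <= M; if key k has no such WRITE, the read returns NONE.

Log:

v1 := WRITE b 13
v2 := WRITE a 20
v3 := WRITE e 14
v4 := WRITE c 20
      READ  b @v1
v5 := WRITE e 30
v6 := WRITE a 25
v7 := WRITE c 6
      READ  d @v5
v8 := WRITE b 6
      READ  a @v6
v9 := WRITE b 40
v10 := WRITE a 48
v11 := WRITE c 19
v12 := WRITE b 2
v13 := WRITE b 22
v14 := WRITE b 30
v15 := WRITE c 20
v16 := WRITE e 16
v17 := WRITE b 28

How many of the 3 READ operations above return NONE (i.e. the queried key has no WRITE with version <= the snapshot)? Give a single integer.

Answer: 1

Derivation:
v1: WRITE b=13  (b history now [(1, 13)])
v2: WRITE a=20  (a history now [(2, 20)])
v3: WRITE e=14  (e history now [(3, 14)])
v4: WRITE c=20  (c history now [(4, 20)])
READ b @v1: history=[(1, 13)] -> pick v1 -> 13
v5: WRITE e=30  (e history now [(3, 14), (5, 30)])
v6: WRITE a=25  (a history now [(2, 20), (6, 25)])
v7: WRITE c=6  (c history now [(4, 20), (7, 6)])
READ d @v5: history=[] -> no version <= 5 -> NONE
v8: WRITE b=6  (b history now [(1, 13), (8, 6)])
READ a @v6: history=[(2, 20), (6, 25)] -> pick v6 -> 25
v9: WRITE b=40  (b history now [(1, 13), (8, 6), (9, 40)])
v10: WRITE a=48  (a history now [(2, 20), (6, 25), (10, 48)])
v11: WRITE c=19  (c history now [(4, 20), (7, 6), (11, 19)])
v12: WRITE b=2  (b history now [(1, 13), (8, 6), (9, 40), (12, 2)])
v13: WRITE b=22  (b history now [(1, 13), (8, 6), (9, 40), (12, 2), (13, 22)])
v14: WRITE b=30  (b history now [(1, 13), (8, 6), (9, 40), (12, 2), (13, 22), (14, 30)])
v15: WRITE c=20  (c history now [(4, 20), (7, 6), (11, 19), (15, 20)])
v16: WRITE e=16  (e history now [(3, 14), (5, 30), (16, 16)])
v17: WRITE b=28  (b history now [(1, 13), (8, 6), (9, 40), (12, 2), (13, 22), (14, 30), (17, 28)])
Read results in order: ['13', 'NONE', '25']
NONE count = 1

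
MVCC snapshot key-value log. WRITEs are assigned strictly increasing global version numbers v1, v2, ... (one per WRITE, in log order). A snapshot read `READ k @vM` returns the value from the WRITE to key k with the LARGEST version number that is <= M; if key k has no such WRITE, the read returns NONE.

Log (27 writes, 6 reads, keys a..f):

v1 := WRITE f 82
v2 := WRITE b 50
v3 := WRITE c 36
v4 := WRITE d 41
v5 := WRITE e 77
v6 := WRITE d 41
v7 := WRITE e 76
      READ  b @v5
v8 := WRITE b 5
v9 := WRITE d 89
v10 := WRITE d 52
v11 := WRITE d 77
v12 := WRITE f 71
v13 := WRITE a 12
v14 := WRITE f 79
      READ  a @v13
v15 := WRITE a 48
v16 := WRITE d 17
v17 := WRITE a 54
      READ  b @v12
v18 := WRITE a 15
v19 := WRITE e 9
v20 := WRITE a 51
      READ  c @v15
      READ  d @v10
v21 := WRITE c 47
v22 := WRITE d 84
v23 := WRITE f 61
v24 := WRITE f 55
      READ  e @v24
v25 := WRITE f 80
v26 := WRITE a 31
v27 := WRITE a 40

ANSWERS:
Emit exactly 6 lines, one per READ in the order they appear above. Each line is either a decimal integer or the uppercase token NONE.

Answer: 50
12
5
36
52
9

Derivation:
v1: WRITE f=82  (f history now [(1, 82)])
v2: WRITE b=50  (b history now [(2, 50)])
v3: WRITE c=36  (c history now [(3, 36)])
v4: WRITE d=41  (d history now [(4, 41)])
v5: WRITE e=77  (e history now [(5, 77)])
v6: WRITE d=41  (d history now [(4, 41), (6, 41)])
v7: WRITE e=76  (e history now [(5, 77), (7, 76)])
READ b @v5: history=[(2, 50)] -> pick v2 -> 50
v8: WRITE b=5  (b history now [(2, 50), (8, 5)])
v9: WRITE d=89  (d history now [(4, 41), (6, 41), (9, 89)])
v10: WRITE d=52  (d history now [(4, 41), (6, 41), (9, 89), (10, 52)])
v11: WRITE d=77  (d history now [(4, 41), (6, 41), (9, 89), (10, 52), (11, 77)])
v12: WRITE f=71  (f history now [(1, 82), (12, 71)])
v13: WRITE a=12  (a history now [(13, 12)])
v14: WRITE f=79  (f history now [(1, 82), (12, 71), (14, 79)])
READ a @v13: history=[(13, 12)] -> pick v13 -> 12
v15: WRITE a=48  (a history now [(13, 12), (15, 48)])
v16: WRITE d=17  (d history now [(4, 41), (6, 41), (9, 89), (10, 52), (11, 77), (16, 17)])
v17: WRITE a=54  (a history now [(13, 12), (15, 48), (17, 54)])
READ b @v12: history=[(2, 50), (8, 5)] -> pick v8 -> 5
v18: WRITE a=15  (a history now [(13, 12), (15, 48), (17, 54), (18, 15)])
v19: WRITE e=9  (e history now [(5, 77), (7, 76), (19, 9)])
v20: WRITE a=51  (a history now [(13, 12), (15, 48), (17, 54), (18, 15), (20, 51)])
READ c @v15: history=[(3, 36)] -> pick v3 -> 36
READ d @v10: history=[(4, 41), (6, 41), (9, 89), (10, 52), (11, 77), (16, 17)] -> pick v10 -> 52
v21: WRITE c=47  (c history now [(3, 36), (21, 47)])
v22: WRITE d=84  (d history now [(4, 41), (6, 41), (9, 89), (10, 52), (11, 77), (16, 17), (22, 84)])
v23: WRITE f=61  (f history now [(1, 82), (12, 71), (14, 79), (23, 61)])
v24: WRITE f=55  (f history now [(1, 82), (12, 71), (14, 79), (23, 61), (24, 55)])
READ e @v24: history=[(5, 77), (7, 76), (19, 9)] -> pick v19 -> 9
v25: WRITE f=80  (f history now [(1, 82), (12, 71), (14, 79), (23, 61), (24, 55), (25, 80)])
v26: WRITE a=31  (a history now [(13, 12), (15, 48), (17, 54), (18, 15), (20, 51), (26, 31)])
v27: WRITE a=40  (a history now [(13, 12), (15, 48), (17, 54), (18, 15), (20, 51), (26, 31), (27, 40)])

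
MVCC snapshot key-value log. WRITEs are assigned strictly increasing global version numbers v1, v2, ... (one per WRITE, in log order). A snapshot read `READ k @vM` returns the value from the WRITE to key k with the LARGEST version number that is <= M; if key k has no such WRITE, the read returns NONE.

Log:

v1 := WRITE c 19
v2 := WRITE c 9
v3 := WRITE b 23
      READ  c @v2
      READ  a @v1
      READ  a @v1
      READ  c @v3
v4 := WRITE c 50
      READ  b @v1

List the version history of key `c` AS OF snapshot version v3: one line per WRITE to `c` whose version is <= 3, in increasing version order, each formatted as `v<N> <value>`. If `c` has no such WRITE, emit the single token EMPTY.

Scan writes for key=c with version <= 3:
  v1 WRITE c 19 -> keep
  v2 WRITE c 9 -> keep
  v3 WRITE b 23 -> skip
  v4 WRITE c 50 -> drop (> snap)
Collected: [(1, 19), (2, 9)]

Answer: v1 19
v2 9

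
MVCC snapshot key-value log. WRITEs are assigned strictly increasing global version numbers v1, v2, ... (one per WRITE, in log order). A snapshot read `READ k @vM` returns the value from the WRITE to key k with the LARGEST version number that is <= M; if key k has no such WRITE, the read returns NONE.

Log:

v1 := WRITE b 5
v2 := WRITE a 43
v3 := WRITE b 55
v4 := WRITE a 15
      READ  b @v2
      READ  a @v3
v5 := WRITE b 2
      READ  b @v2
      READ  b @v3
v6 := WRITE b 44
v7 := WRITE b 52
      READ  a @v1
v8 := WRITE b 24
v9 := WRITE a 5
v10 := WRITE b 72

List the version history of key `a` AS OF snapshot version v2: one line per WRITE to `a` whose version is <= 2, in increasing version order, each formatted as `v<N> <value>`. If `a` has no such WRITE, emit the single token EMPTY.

Answer: v2 43

Derivation:
Scan writes for key=a with version <= 2:
  v1 WRITE b 5 -> skip
  v2 WRITE a 43 -> keep
  v3 WRITE b 55 -> skip
  v4 WRITE a 15 -> drop (> snap)
  v5 WRITE b 2 -> skip
  v6 WRITE b 44 -> skip
  v7 WRITE b 52 -> skip
  v8 WRITE b 24 -> skip
  v9 WRITE a 5 -> drop (> snap)
  v10 WRITE b 72 -> skip
Collected: [(2, 43)]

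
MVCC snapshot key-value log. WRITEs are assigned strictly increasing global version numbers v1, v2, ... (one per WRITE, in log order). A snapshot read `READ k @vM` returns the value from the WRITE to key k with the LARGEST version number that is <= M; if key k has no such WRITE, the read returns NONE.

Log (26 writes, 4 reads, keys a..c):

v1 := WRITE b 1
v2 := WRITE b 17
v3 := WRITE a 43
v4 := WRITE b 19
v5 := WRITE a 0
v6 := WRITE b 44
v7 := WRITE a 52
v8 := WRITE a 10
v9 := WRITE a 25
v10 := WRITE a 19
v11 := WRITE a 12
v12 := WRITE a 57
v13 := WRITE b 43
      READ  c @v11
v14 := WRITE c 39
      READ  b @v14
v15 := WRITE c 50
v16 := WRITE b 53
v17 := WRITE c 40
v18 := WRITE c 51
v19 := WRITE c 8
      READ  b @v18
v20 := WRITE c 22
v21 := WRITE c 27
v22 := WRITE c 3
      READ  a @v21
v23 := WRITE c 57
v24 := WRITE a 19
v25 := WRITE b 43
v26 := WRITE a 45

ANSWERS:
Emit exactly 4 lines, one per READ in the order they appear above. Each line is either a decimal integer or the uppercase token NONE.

Answer: NONE
43
53
57

Derivation:
v1: WRITE b=1  (b history now [(1, 1)])
v2: WRITE b=17  (b history now [(1, 1), (2, 17)])
v3: WRITE a=43  (a history now [(3, 43)])
v4: WRITE b=19  (b history now [(1, 1), (2, 17), (4, 19)])
v5: WRITE a=0  (a history now [(3, 43), (5, 0)])
v6: WRITE b=44  (b history now [(1, 1), (2, 17), (4, 19), (6, 44)])
v7: WRITE a=52  (a history now [(3, 43), (5, 0), (7, 52)])
v8: WRITE a=10  (a history now [(3, 43), (5, 0), (7, 52), (8, 10)])
v9: WRITE a=25  (a history now [(3, 43), (5, 0), (7, 52), (8, 10), (9, 25)])
v10: WRITE a=19  (a history now [(3, 43), (5, 0), (7, 52), (8, 10), (9, 25), (10, 19)])
v11: WRITE a=12  (a history now [(3, 43), (5, 0), (7, 52), (8, 10), (9, 25), (10, 19), (11, 12)])
v12: WRITE a=57  (a history now [(3, 43), (5, 0), (7, 52), (8, 10), (9, 25), (10, 19), (11, 12), (12, 57)])
v13: WRITE b=43  (b history now [(1, 1), (2, 17), (4, 19), (6, 44), (13, 43)])
READ c @v11: history=[] -> no version <= 11 -> NONE
v14: WRITE c=39  (c history now [(14, 39)])
READ b @v14: history=[(1, 1), (2, 17), (4, 19), (6, 44), (13, 43)] -> pick v13 -> 43
v15: WRITE c=50  (c history now [(14, 39), (15, 50)])
v16: WRITE b=53  (b history now [(1, 1), (2, 17), (4, 19), (6, 44), (13, 43), (16, 53)])
v17: WRITE c=40  (c history now [(14, 39), (15, 50), (17, 40)])
v18: WRITE c=51  (c history now [(14, 39), (15, 50), (17, 40), (18, 51)])
v19: WRITE c=8  (c history now [(14, 39), (15, 50), (17, 40), (18, 51), (19, 8)])
READ b @v18: history=[(1, 1), (2, 17), (4, 19), (6, 44), (13, 43), (16, 53)] -> pick v16 -> 53
v20: WRITE c=22  (c history now [(14, 39), (15, 50), (17, 40), (18, 51), (19, 8), (20, 22)])
v21: WRITE c=27  (c history now [(14, 39), (15, 50), (17, 40), (18, 51), (19, 8), (20, 22), (21, 27)])
v22: WRITE c=3  (c history now [(14, 39), (15, 50), (17, 40), (18, 51), (19, 8), (20, 22), (21, 27), (22, 3)])
READ a @v21: history=[(3, 43), (5, 0), (7, 52), (8, 10), (9, 25), (10, 19), (11, 12), (12, 57)] -> pick v12 -> 57
v23: WRITE c=57  (c history now [(14, 39), (15, 50), (17, 40), (18, 51), (19, 8), (20, 22), (21, 27), (22, 3), (23, 57)])
v24: WRITE a=19  (a history now [(3, 43), (5, 0), (7, 52), (8, 10), (9, 25), (10, 19), (11, 12), (12, 57), (24, 19)])
v25: WRITE b=43  (b history now [(1, 1), (2, 17), (4, 19), (6, 44), (13, 43), (16, 53), (25, 43)])
v26: WRITE a=45  (a history now [(3, 43), (5, 0), (7, 52), (8, 10), (9, 25), (10, 19), (11, 12), (12, 57), (24, 19), (26, 45)])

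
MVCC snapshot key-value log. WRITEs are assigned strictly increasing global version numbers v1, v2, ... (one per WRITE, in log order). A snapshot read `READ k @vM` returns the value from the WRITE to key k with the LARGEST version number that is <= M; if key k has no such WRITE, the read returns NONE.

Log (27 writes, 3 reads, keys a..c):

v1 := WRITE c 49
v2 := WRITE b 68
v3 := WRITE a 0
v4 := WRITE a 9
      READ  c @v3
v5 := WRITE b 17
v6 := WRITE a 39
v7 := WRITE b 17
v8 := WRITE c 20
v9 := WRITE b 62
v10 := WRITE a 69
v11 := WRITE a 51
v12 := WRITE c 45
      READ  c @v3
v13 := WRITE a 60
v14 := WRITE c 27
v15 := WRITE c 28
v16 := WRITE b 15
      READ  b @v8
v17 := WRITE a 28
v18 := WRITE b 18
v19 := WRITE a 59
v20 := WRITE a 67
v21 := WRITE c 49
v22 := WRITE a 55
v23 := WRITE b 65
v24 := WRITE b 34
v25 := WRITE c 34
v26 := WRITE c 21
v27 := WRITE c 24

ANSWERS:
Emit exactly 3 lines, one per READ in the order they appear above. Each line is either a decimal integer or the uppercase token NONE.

Answer: 49
49
17

Derivation:
v1: WRITE c=49  (c history now [(1, 49)])
v2: WRITE b=68  (b history now [(2, 68)])
v3: WRITE a=0  (a history now [(3, 0)])
v4: WRITE a=9  (a history now [(3, 0), (4, 9)])
READ c @v3: history=[(1, 49)] -> pick v1 -> 49
v5: WRITE b=17  (b history now [(2, 68), (5, 17)])
v6: WRITE a=39  (a history now [(3, 0), (4, 9), (6, 39)])
v7: WRITE b=17  (b history now [(2, 68), (5, 17), (7, 17)])
v8: WRITE c=20  (c history now [(1, 49), (8, 20)])
v9: WRITE b=62  (b history now [(2, 68), (5, 17), (7, 17), (9, 62)])
v10: WRITE a=69  (a history now [(3, 0), (4, 9), (6, 39), (10, 69)])
v11: WRITE a=51  (a history now [(3, 0), (4, 9), (6, 39), (10, 69), (11, 51)])
v12: WRITE c=45  (c history now [(1, 49), (8, 20), (12, 45)])
READ c @v3: history=[(1, 49), (8, 20), (12, 45)] -> pick v1 -> 49
v13: WRITE a=60  (a history now [(3, 0), (4, 9), (6, 39), (10, 69), (11, 51), (13, 60)])
v14: WRITE c=27  (c history now [(1, 49), (8, 20), (12, 45), (14, 27)])
v15: WRITE c=28  (c history now [(1, 49), (8, 20), (12, 45), (14, 27), (15, 28)])
v16: WRITE b=15  (b history now [(2, 68), (5, 17), (7, 17), (9, 62), (16, 15)])
READ b @v8: history=[(2, 68), (5, 17), (7, 17), (9, 62), (16, 15)] -> pick v7 -> 17
v17: WRITE a=28  (a history now [(3, 0), (4, 9), (6, 39), (10, 69), (11, 51), (13, 60), (17, 28)])
v18: WRITE b=18  (b history now [(2, 68), (5, 17), (7, 17), (9, 62), (16, 15), (18, 18)])
v19: WRITE a=59  (a history now [(3, 0), (4, 9), (6, 39), (10, 69), (11, 51), (13, 60), (17, 28), (19, 59)])
v20: WRITE a=67  (a history now [(3, 0), (4, 9), (6, 39), (10, 69), (11, 51), (13, 60), (17, 28), (19, 59), (20, 67)])
v21: WRITE c=49  (c history now [(1, 49), (8, 20), (12, 45), (14, 27), (15, 28), (21, 49)])
v22: WRITE a=55  (a history now [(3, 0), (4, 9), (6, 39), (10, 69), (11, 51), (13, 60), (17, 28), (19, 59), (20, 67), (22, 55)])
v23: WRITE b=65  (b history now [(2, 68), (5, 17), (7, 17), (9, 62), (16, 15), (18, 18), (23, 65)])
v24: WRITE b=34  (b history now [(2, 68), (5, 17), (7, 17), (9, 62), (16, 15), (18, 18), (23, 65), (24, 34)])
v25: WRITE c=34  (c history now [(1, 49), (8, 20), (12, 45), (14, 27), (15, 28), (21, 49), (25, 34)])
v26: WRITE c=21  (c history now [(1, 49), (8, 20), (12, 45), (14, 27), (15, 28), (21, 49), (25, 34), (26, 21)])
v27: WRITE c=24  (c history now [(1, 49), (8, 20), (12, 45), (14, 27), (15, 28), (21, 49), (25, 34), (26, 21), (27, 24)])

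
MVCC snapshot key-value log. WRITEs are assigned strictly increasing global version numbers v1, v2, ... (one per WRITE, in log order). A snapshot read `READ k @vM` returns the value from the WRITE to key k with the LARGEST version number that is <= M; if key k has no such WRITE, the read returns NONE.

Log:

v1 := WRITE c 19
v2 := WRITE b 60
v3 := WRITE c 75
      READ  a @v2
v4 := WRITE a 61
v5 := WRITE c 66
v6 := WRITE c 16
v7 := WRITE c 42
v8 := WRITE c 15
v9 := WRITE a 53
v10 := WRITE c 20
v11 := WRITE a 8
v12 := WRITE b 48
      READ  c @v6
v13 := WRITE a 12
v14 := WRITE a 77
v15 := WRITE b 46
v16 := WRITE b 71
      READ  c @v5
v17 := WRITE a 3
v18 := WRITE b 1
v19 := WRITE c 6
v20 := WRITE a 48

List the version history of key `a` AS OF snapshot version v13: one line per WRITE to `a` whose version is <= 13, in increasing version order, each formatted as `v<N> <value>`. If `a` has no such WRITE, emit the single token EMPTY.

Scan writes for key=a with version <= 13:
  v1 WRITE c 19 -> skip
  v2 WRITE b 60 -> skip
  v3 WRITE c 75 -> skip
  v4 WRITE a 61 -> keep
  v5 WRITE c 66 -> skip
  v6 WRITE c 16 -> skip
  v7 WRITE c 42 -> skip
  v8 WRITE c 15 -> skip
  v9 WRITE a 53 -> keep
  v10 WRITE c 20 -> skip
  v11 WRITE a 8 -> keep
  v12 WRITE b 48 -> skip
  v13 WRITE a 12 -> keep
  v14 WRITE a 77 -> drop (> snap)
  v15 WRITE b 46 -> skip
  v16 WRITE b 71 -> skip
  v17 WRITE a 3 -> drop (> snap)
  v18 WRITE b 1 -> skip
  v19 WRITE c 6 -> skip
  v20 WRITE a 48 -> drop (> snap)
Collected: [(4, 61), (9, 53), (11, 8), (13, 12)]

Answer: v4 61
v9 53
v11 8
v13 12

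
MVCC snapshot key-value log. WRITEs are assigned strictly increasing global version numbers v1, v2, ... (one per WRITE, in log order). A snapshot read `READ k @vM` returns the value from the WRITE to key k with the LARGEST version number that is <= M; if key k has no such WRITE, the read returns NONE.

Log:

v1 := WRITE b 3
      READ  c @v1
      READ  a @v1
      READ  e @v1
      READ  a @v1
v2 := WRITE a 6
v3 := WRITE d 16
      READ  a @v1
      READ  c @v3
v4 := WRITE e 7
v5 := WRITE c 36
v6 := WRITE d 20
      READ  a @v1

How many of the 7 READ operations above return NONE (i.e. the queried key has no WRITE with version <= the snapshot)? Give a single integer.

v1: WRITE b=3  (b history now [(1, 3)])
READ c @v1: history=[] -> no version <= 1 -> NONE
READ a @v1: history=[] -> no version <= 1 -> NONE
READ e @v1: history=[] -> no version <= 1 -> NONE
READ a @v1: history=[] -> no version <= 1 -> NONE
v2: WRITE a=6  (a history now [(2, 6)])
v3: WRITE d=16  (d history now [(3, 16)])
READ a @v1: history=[(2, 6)] -> no version <= 1 -> NONE
READ c @v3: history=[] -> no version <= 3 -> NONE
v4: WRITE e=7  (e history now [(4, 7)])
v5: WRITE c=36  (c history now [(5, 36)])
v6: WRITE d=20  (d history now [(3, 16), (6, 20)])
READ a @v1: history=[(2, 6)] -> no version <= 1 -> NONE
Read results in order: ['NONE', 'NONE', 'NONE', 'NONE', 'NONE', 'NONE', 'NONE']
NONE count = 7

Answer: 7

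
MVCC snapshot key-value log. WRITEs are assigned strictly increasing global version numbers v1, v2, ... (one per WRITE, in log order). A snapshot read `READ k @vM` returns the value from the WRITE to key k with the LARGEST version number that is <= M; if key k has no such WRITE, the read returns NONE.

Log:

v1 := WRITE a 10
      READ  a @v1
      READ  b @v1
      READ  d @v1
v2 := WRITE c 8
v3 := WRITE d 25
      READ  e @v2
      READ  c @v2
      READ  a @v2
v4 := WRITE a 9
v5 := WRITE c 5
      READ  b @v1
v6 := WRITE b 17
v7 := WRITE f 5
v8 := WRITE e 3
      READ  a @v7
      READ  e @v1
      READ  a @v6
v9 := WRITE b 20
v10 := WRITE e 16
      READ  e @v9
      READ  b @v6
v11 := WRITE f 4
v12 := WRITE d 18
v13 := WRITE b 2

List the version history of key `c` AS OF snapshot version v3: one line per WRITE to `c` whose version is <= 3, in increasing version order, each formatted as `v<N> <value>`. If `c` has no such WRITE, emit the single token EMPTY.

Scan writes for key=c with version <= 3:
  v1 WRITE a 10 -> skip
  v2 WRITE c 8 -> keep
  v3 WRITE d 25 -> skip
  v4 WRITE a 9 -> skip
  v5 WRITE c 5 -> drop (> snap)
  v6 WRITE b 17 -> skip
  v7 WRITE f 5 -> skip
  v8 WRITE e 3 -> skip
  v9 WRITE b 20 -> skip
  v10 WRITE e 16 -> skip
  v11 WRITE f 4 -> skip
  v12 WRITE d 18 -> skip
  v13 WRITE b 2 -> skip
Collected: [(2, 8)]

Answer: v2 8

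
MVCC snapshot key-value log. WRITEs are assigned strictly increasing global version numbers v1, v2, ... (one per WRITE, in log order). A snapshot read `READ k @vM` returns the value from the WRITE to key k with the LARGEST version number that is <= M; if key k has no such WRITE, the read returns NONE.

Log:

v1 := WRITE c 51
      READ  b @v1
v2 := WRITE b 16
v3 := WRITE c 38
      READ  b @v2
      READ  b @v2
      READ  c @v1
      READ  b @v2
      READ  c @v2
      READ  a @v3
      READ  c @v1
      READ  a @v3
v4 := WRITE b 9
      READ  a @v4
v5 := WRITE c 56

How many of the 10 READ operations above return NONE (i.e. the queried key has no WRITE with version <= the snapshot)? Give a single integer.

Answer: 4

Derivation:
v1: WRITE c=51  (c history now [(1, 51)])
READ b @v1: history=[] -> no version <= 1 -> NONE
v2: WRITE b=16  (b history now [(2, 16)])
v3: WRITE c=38  (c history now [(1, 51), (3, 38)])
READ b @v2: history=[(2, 16)] -> pick v2 -> 16
READ b @v2: history=[(2, 16)] -> pick v2 -> 16
READ c @v1: history=[(1, 51), (3, 38)] -> pick v1 -> 51
READ b @v2: history=[(2, 16)] -> pick v2 -> 16
READ c @v2: history=[(1, 51), (3, 38)] -> pick v1 -> 51
READ a @v3: history=[] -> no version <= 3 -> NONE
READ c @v1: history=[(1, 51), (3, 38)] -> pick v1 -> 51
READ a @v3: history=[] -> no version <= 3 -> NONE
v4: WRITE b=9  (b history now [(2, 16), (4, 9)])
READ a @v4: history=[] -> no version <= 4 -> NONE
v5: WRITE c=56  (c history now [(1, 51), (3, 38), (5, 56)])
Read results in order: ['NONE', '16', '16', '51', '16', '51', 'NONE', '51', 'NONE', 'NONE']
NONE count = 4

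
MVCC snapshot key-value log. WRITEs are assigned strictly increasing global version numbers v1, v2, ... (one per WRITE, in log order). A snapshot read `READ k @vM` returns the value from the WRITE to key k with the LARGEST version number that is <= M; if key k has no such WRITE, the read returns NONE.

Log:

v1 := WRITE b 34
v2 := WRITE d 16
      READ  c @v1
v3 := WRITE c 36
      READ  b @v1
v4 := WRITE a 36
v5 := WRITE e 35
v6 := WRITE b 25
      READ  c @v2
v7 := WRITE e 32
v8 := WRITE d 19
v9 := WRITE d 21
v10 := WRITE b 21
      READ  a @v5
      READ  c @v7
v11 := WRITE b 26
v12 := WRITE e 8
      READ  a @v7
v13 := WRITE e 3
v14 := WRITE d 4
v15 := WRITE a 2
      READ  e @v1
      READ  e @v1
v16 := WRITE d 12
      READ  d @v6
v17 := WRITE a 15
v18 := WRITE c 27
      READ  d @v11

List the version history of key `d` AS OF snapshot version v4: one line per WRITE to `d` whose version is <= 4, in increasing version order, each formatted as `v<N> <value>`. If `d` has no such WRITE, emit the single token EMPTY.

Scan writes for key=d with version <= 4:
  v1 WRITE b 34 -> skip
  v2 WRITE d 16 -> keep
  v3 WRITE c 36 -> skip
  v4 WRITE a 36 -> skip
  v5 WRITE e 35 -> skip
  v6 WRITE b 25 -> skip
  v7 WRITE e 32 -> skip
  v8 WRITE d 19 -> drop (> snap)
  v9 WRITE d 21 -> drop (> snap)
  v10 WRITE b 21 -> skip
  v11 WRITE b 26 -> skip
  v12 WRITE e 8 -> skip
  v13 WRITE e 3 -> skip
  v14 WRITE d 4 -> drop (> snap)
  v15 WRITE a 2 -> skip
  v16 WRITE d 12 -> drop (> snap)
  v17 WRITE a 15 -> skip
  v18 WRITE c 27 -> skip
Collected: [(2, 16)]

Answer: v2 16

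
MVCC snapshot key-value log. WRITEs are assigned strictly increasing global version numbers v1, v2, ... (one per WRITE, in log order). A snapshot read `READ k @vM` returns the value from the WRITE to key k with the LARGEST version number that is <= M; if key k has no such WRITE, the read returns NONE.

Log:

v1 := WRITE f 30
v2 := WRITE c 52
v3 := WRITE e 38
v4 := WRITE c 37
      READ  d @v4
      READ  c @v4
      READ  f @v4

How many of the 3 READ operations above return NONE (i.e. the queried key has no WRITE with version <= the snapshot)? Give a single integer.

Answer: 1

Derivation:
v1: WRITE f=30  (f history now [(1, 30)])
v2: WRITE c=52  (c history now [(2, 52)])
v3: WRITE e=38  (e history now [(3, 38)])
v4: WRITE c=37  (c history now [(2, 52), (4, 37)])
READ d @v4: history=[] -> no version <= 4 -> NONE
READ c @v4: history=[(2, 52), (4, 37)] -> pick v4 -> 37
READ f @v4: history=[(1, 30)] -> pick v1 -> 30
Read results in order: ['NONE', '37', '30']
NONE count = 1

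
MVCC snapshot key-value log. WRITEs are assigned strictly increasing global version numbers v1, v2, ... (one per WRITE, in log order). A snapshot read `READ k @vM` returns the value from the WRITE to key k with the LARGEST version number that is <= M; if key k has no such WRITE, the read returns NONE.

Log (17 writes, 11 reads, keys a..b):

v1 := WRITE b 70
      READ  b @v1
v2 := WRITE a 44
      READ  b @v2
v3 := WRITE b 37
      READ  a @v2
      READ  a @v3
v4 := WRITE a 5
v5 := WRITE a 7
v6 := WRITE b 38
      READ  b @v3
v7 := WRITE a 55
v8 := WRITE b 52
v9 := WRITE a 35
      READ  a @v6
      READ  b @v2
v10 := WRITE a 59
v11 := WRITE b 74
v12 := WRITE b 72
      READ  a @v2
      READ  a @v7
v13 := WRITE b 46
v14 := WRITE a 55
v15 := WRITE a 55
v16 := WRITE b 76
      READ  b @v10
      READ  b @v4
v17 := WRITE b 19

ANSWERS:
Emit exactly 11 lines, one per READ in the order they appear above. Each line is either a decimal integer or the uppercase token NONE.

v1: WRITE b=70  (b history now [(1, 70)])
READ b @v1: history=[(1, 70)] -> pick v1 -> 70
v2: WRITE a=44  (a history now [(2, 44)])
READ b @v2: history=[(1, 70)] -> pick v1 -> 70
v3: WRITE b=37  (b history now [(1, 70), (3, 37)])
READ a @v2: history=[(2, 44)] -> pick v2 -> 44
READ a @v3: history=[(2, 44)] -> pick v2 -> 44
v4: WRITE a=5  (a history now [(2, 44), (4, 5)])
v5: WRITE a=7  (a history now [(2, 44), (4, 5), (5, 7)])
v6: WRITE b=38  (b history now [(1, 70), (3, 37), (6, 38)])
READ b @v3: history=[(1, 70), (3, 37), (6, 38)] -> pick v3 -> 37
v7: WRITE a=55  (a history now [(2, 44), (4, 5), (5, 7), (7, 55)])
v8: WRITE b=52  (b history now [(1, 70), (3, 37), (6, 38), (8, 52)])
v9: WRITE a=35  (a history now [(2, 44), (4, 5), (5, 7), (7, 55), (9, 35)])
READ a @v6: history=[(2, 44), (4, 5), (5, 7), (7, 55), (9, 35)] -> pick v5 -> 7
READ b @v2: history=[(1, 70), (3, 37), (6, 38), (8, 52)] -> pick v1 -> 70
v10: WRITE a=59  (a history now [(2, 44), (4, 5), (5, 7), (7, 55), (9, 35), (10, 59)])
v11: WRITE b=74  (b history now [(1, 70), (3, 37), (6, 38), (8, 52), (11, 74)])
v12: WRITE b=72  (b history now [(1, 70), (3, 37), (6, 38), (8, 52), (11, 74), (12, 72)])
READ a @v2: history=[(2, 44), (4, 5), (5, 7), (7, 55), (9, 35), (10, 59)] -> pick v2 -> 44
READ a @v7: history=[(2, 44), (4, 5), (5, 7), (7, 55), (9, 35), (10, 59)] -> pick v7 -> 55
v13: WRITE b=46  (b history now [(1, 70), (3, 37), (6, 38), (8, 52), (11, 74), (12, 72), (13, 46)])
v14: WRITE a=55  (a history now [(2, 44), (4, 5), (5, 7), (7, 55), (9, 35), (10, 59), (14, 55)])
v15: WRITE a=55  (a history now [(2, 44), (4, 5), (5, 7), (7, 55), (9, 35), (10, 59), (14, 55), (15, 55)])
v16: WRITE b=76  (b history now [(1, 70), (3, 37), (6, 38), (8, 52), (11, 74), (12, 72), (13, 46), (16, 76)])
READ b @v10: history=[(1, 70), (3, 37), (6, 38), (8, 52), (11, 74), (12, 72), (13, 46), (16, 76)] -> pick v8 -> 52
READ b @v4: history=[(1, 70), (3, 37), (6, 38), (8, 52), (11, 74), (12, 72), (13, 46), (16, 76)] -> pick v3 -> 37
v17: WRITE b=19  (b history now [(1, 70), (3, 37), (6, 38), (8, 52), (11, 74), (12, 72), (13, 46), (16, 76), (17, 19)])

Answer: 70
70
44
44
37
7
70
44
55
52
37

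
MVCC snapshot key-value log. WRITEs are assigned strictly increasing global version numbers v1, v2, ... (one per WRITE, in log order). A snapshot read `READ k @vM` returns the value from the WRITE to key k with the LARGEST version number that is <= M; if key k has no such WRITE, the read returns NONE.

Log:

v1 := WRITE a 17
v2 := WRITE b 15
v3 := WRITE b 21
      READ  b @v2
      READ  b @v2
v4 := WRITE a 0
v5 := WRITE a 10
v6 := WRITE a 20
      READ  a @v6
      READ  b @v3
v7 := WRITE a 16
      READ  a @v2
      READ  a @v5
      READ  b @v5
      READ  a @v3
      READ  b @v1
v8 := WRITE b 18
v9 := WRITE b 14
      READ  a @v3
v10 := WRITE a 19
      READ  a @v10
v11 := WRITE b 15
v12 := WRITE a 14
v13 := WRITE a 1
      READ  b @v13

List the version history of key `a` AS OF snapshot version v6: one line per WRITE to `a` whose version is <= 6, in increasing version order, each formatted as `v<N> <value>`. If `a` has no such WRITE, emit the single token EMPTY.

Scan writes for key=a with version <= 6:
  v1 WRITE a 17 -> keep
  v2 WRITE b 15 -> skip
  v3 WRITE b 21 -> skip
  v4 WRITE a 0 -> keep
  v5 WRITE a 10 -> keep
  v6 WRITE a 20 -> keep
  v7 WRITE a 16 -> drop (> snap)
  v8 WRITE b 18 -> skip
  v9 WRITE b 14 -> skip
  v10 WRITE a 19 -> drop (> snap)
  v11 WRITE b 15 -> skip
  v12 WRITE a 14 -> drop (> snap)
  v13 WRITE a 1 -> drop (> snap)
Collected: [(1, 17), (4, 0), (5, 10), (6, 20)]

Answer: v1 17
v4 0
v5 10
v6 20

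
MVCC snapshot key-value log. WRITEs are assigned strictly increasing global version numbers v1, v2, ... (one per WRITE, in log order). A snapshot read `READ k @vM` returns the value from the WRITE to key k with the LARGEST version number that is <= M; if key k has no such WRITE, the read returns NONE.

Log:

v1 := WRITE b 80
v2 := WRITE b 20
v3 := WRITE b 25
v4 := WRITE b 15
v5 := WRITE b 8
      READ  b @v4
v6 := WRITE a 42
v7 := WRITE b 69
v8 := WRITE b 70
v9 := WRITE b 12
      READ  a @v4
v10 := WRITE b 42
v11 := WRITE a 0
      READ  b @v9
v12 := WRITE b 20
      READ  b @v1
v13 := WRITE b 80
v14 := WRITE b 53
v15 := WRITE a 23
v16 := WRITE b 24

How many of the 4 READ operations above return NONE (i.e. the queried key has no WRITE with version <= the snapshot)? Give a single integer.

v1: WRITE b=80  (b history now [(1, 80)])
v2: WRITE b=20  (b history now [(1, 80), (2, 20)])
v3: WRITE b=25  (b history now [(1, 80), (2, 20), (3, 25)])
v4: WRITE b=15  (b history now [(1, 80), (2, 20), (3, 25), (4, 15)])
v5: WRITE b=8  (b history now [(1, 80), (2, 20), (3, 25), (4, 15), (5, 8)])
READ b @v4: history=[(1, 80), (2, 20), (3, 25), (4, 15), (5, 8)] -> pick v4 -> 15
v6: WRITE a=42  (a history now [(6, 42)])
v7: WRITE b=69  (b history now [(1, 80), (2, 20), (3, 25), (4, 15), (5, 8), (7, 69)])
v8: WRITE b=70  (b history now [(1, 80), (2, 20), (3, 25), (4, 15), (5, 8), (7, 69), (8, 70)])
v9: WRITE b=12  (b history now [(1, 80), (2, 20), (3, 25), (4, 15), (5, 8), (7, 69), (8, 70), (9, 12)])
READ a @v4: history=[(6, 42)] -> no version <= 4 -> NONE
v10: WRITE b=42  (b history now [(1, 80), (2, 20), (3, 25), (4, 15), (5, 8), (7, 69), (8, 70), (9, 12), (10, 42)])
v11: WRITE a=0  (a history now [(6, 42), (11, 0)])
READ b @v9: history=[(1, 80), (2, 20), (3, 25), (4, 15), (5, 8), (7, 69), (8, 70), (9, 12), (10, 42)] -> pick v9 -> 12
v12: WRITE b=20  (b history now [(1, 80), (2, 20), (3, 25), (4, 15), (5, 8), (7, 69), (8, 70), (9, 12), (10, 42), (12, 20)])
READ b @v1: history=[(1, 80), (2, 20), (3, 25), (4, 15), (5, 8), (7, 69), (8, 70), (9, 12), (10, 42), (12, 20)] -> pick v1 -> 80
v13: WRITE b=80  (b history now [(1, 80), (2, 20), (3, 25), (4, 15), (5, 8), (7, 69), (8, 70), (9, 12), (10, 42), (12, 20), (13, 80)])
v14: WRITE b=53  (b history now [(1, 80), (2, 20), (3, 25), (4, 15), (5, 8), (7, 69), (8, 70), (9, 12), (10, 42), (12, 20), (13, 80), (14, 53)])
v15: WRITE a=23  (a history now [(6, 42), (11, 0), (15, 23)])
v16: WRITE b=24  (b history now [(1, 80), (2, 20), (3, 25), (4, 15), (5, 8), (7, 69), (8, 70), (9, 12), (10, 42), (12, 20), (13, 80), (14, 53), (16, 24)])
Read results in order: ['15', 'NONE', '12', '80']
NONE count = 1

Answer: 1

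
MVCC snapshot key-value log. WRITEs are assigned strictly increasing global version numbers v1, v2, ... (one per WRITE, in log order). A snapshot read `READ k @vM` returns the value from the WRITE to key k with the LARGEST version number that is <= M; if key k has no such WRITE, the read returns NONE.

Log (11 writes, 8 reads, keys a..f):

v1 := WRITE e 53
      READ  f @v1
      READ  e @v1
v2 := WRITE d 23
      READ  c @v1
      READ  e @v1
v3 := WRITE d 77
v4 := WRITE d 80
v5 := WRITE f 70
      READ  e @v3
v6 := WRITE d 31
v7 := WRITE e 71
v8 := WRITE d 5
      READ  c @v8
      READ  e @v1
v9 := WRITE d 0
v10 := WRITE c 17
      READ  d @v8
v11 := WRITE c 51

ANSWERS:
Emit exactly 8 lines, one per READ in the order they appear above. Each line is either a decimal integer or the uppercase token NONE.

Answer: NONE
53
NONE
53
53
NONE
53
5

Derivation:
v1: WRITE e=53  (e history now [(1, 53)])
READ f @v1: history=[] -> no version <= 1 -> NONE
READ e @v1: history=[(1, 53)] -> pick v1 -> 53
v2: WRITE d=23  (d history now [(2, 23)])
READ c @v1: history=[] -> no version <= 1 -> NONE
READ e @v1: history=[(1, 53)] -> pick v1 -> 53
v3: WRITE d=77  (d history now [(2, 23), (3, 77)])
v4: WRITE d=80  (d history now [(2, 23), (3, 77), (4, 80)])
v5: WRITE f=70  (f history now [(5, 70)])
READ e @v3: history=[(1, 53)] -> pick v1 -> 53
v6: WRITE d=31  (d history now [(2, 23), (3, 77), (4, 80), (6, 31)])
v7: WRITE e=71  (e history now [(1, 53), (7, 71)])
v8: WRITE d=5  (d history now [(2, 23), (3, 77), (4, 80), (6, 31), (8, 5)])
READ c @v8: history=[] -> no version <= 8 -> NONE
READ e @v1: history=[(1, 53), (7, 71)] -> pick v1 -> 53
v9: WRITE d=0  (d history now [(2, 23), (3, 77), (4, 80), (6, 31), (8, 5), (9, 0)])
v10: WRITE c=17  (c history now [(10, 17)])
READ d @v8: history=[(2, 23), (3, 77), (4, 80), (6, 31), (8, 5), (9, 0)] -> pick v8 -> 5
v11: WRITE c=51  (c history now [(10, 17), (11, 51)])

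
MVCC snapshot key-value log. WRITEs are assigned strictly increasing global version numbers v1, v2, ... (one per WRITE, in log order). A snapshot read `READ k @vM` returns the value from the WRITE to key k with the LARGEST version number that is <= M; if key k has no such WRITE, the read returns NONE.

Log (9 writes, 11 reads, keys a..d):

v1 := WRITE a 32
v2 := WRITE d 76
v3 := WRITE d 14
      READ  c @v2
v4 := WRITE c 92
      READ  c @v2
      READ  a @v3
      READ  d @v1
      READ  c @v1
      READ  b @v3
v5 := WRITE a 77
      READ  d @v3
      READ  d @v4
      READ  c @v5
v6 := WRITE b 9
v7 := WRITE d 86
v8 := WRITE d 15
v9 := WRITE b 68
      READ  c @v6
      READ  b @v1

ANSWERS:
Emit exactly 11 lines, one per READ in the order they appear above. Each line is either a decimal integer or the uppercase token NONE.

Answer: NONE
NONE
32
NONE
NONE
NONE
14
14
92
92
NONE

Derivation:
v1: WRITE a=32  (a history now [(1, 32)])
v2: WRITE d=76  (d history now [(2, 76)])
v3: WRITE d=14  (d history now [(2, 76), (3, 14)])
READ c @v2: history=[] -> no version <= 2 -> NONE
v4: WRITE c=92  (c history now [(4, 92)])
READ c @v2: history=[(4, 92)] -> no version <= 2 -> NONE
READ a @v3: history=[(1, 32)] -> pick v1 -> 32
READ d @v1: history=[(2, 76), (3, 14)] -> no version <= 1 -> NONE
READ c @v1: history=[(4, 92)] -> no version <= 1 -> NONE
READ b @v3: history=[] -> no version <= 3 -> NONE
v5: WRITE a=77  (a history now [(1, 32), (5, 77)])
READ d @v3: history=[(2, 76), (3, 14)] -> pick v3 -> 14
READ d @v4: history=[(2, 76), (3, 14)] -> pick v3 -> 14
READ c @v5: history=[(4, 92)] -> pick v4 -> 92
v6: WRITE b=9  (b history now [(6, 9)])
v7: WRITE d=86  (d history now [(2, 76), (3, 14), (7, 86)])
v8: WRITE d=15  (d history now [(2, 76), (3, 14), (7, 86), (8, 15)])
v9: WRITE b=68  (b history now [(6, 9), (9, 68)])
READ c @v6: history=[(4, 92)] -> pick v4 -> 92
READ b @v1: history=[(6, 9), (9, 68)] -> no version <= 1 -> NONE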